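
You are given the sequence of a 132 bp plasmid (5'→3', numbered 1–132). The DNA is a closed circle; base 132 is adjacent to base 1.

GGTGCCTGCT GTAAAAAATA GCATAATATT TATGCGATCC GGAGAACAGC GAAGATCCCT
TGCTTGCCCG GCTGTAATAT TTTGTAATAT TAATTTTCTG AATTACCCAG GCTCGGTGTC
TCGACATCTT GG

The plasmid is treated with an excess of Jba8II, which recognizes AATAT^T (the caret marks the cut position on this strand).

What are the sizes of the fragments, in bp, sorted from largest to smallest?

71, 51, 10 bp

Jba8II sites (AATATT) start at positions 25, 76, 86.
Jba8II cuts after base 5 of each site (before the last base), so after positions 29, 80, 90.
Circular molecule, 3 cuts → 3 fragments:
  30–80 → 51 bp
  81–90 → 10 bp
  91–132 then 1–29 → 42 + 29 = 71 bp
Sorted largest to smallest: 71, 51, 10 bp.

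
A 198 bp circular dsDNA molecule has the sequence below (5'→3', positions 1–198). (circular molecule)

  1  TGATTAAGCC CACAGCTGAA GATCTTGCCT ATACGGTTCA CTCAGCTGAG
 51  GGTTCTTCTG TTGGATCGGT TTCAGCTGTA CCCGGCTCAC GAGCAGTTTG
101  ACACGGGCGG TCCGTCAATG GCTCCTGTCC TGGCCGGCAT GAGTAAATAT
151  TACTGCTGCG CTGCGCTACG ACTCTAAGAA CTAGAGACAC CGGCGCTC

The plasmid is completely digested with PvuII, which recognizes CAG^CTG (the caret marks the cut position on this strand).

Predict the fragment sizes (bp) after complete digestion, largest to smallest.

PvuII sites (CAGCTG) start at positions 13, 43, 73.
PvuII cuts after base 3 of each site, so after positions 15, 45, 75.
Circular molecule, 3 cuts → 3 fragments:
  16–45 → 30 bp
  46–75 → 30 bp
  76–198 then 1–15 → 123 + 15 = 138 bp
Sorted largest to smallest: 138, 30, 30 bp.

138, 30, 30 bp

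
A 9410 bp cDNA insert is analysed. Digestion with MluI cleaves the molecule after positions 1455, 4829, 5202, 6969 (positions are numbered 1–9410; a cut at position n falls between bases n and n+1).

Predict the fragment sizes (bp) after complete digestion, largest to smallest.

3374, 2441, 1767, 1455, 373 bp

Linear molecule, 4 cuts → 5 fragments:
  1455 − 0 = 1455 bp
  4829 − 1455 = 3374 bp
  5202 − 4829 = 373 bp
  6969 − 5202 = 1767 bp
  9410 − 6969 = 2441 bp
Sorted largest to smallest: 3374, 2441, 1767, 1455, 373 bp.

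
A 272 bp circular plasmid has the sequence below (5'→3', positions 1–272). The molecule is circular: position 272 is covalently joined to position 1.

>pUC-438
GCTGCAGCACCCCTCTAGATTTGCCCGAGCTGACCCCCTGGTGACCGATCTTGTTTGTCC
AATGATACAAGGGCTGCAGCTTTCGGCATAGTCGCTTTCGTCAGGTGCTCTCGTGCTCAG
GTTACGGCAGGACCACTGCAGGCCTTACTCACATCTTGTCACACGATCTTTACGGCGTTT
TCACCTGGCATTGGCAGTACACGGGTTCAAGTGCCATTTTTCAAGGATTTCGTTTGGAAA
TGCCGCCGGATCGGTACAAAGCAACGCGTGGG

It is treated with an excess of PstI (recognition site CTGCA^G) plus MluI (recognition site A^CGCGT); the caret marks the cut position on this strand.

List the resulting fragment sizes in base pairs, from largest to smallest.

PstI sites (CTGCAG) start at positions 2, 74, 136.
PstI cuts after base 5 of each site (before the last base), so after positions 6, 78, 140.
The MluI site (ACGCGT) starts at position 264.
MluI cuts after the first base of each site, so after position 264.
Combined cut positions: 6, 78, 140, 264.
Circular molecule, 4 cuts → 4 fragments:
  7–78 → 72 bp
  79–140 → 62 bp
  141–264 → 124 bp
  265–272 then 1–6 → 8 + 6 = 14 bp
Sorted largest to smallest: 124, 72, 62, 14 bp.

124, 72, 62, 14 bp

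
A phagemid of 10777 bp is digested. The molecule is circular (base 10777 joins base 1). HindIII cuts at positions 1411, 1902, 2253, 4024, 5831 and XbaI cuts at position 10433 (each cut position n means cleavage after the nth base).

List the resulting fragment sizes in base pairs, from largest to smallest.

4602, 1807, 1771, 1755, 491, 351 bp

Combined cut positions (sorted): 1411, 1902, 2253, 4024, 5831, 10433.
Circular molecule, 6 cuts → 6 fragments:
  1902 − 1411 = 491 bp
  2253 − 1902 = 351 bp
  4024 − 2253 = 1771 bp
  5831 − 4024 = 1807 bp
  10433 − 5831 = 4602 bp
  wrap: 10777 − 10433 + 1411 = 1755 bp
Sorted largest to smallest: 4602, 1807, 1771, 1755, 491, 351 bp.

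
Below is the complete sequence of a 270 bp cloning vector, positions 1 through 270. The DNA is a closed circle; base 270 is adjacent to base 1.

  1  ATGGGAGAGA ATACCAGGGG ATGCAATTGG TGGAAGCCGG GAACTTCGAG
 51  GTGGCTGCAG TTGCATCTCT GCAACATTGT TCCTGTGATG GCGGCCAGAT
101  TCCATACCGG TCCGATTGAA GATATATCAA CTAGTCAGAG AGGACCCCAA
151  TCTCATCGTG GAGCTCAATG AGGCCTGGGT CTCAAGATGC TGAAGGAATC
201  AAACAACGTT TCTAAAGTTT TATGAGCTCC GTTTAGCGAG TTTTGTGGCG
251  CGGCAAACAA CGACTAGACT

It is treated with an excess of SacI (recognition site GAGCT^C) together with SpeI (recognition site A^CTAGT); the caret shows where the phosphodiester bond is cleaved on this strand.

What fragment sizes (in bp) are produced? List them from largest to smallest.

SacI sites (GAGCTC) start at positions 161, 224.
SacI cuts after base 5 of each site (before the last base), so after positions 165, 228.
The SpeI site (ACTAGT) starts at position 130.
SpeI cuts after the first base of each site, so after position 130.
Combined cut positions: 130, 165, 228.
Circular molecule, 3 cuts → 3 fragments:
  131–165 → 35 bp
  166–228 → 63 bp
  229–270 then 1–130 → 42 + 130 = 172 bp
Sorted largest to smallest: 172, 63, 35 bp.

172, 63, 35 bp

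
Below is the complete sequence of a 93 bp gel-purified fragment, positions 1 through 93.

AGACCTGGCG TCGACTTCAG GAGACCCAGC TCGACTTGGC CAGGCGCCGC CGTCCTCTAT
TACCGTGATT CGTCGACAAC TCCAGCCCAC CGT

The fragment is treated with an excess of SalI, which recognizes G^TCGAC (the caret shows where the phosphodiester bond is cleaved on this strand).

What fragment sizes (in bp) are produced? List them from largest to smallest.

SalI sites (GTCGAC) start at positions 10, 72.
SalI cuts after the first base of each site, so after positions 10, 72.
Linear molecule, 2 cuts → 3 fragments:
  1–10 → 10 bp
  11–72 → 62 bp
  73–93 → 21 bp
Sorted largest to smallest: 62, 21, 10 bp.

62, 21, 10 bp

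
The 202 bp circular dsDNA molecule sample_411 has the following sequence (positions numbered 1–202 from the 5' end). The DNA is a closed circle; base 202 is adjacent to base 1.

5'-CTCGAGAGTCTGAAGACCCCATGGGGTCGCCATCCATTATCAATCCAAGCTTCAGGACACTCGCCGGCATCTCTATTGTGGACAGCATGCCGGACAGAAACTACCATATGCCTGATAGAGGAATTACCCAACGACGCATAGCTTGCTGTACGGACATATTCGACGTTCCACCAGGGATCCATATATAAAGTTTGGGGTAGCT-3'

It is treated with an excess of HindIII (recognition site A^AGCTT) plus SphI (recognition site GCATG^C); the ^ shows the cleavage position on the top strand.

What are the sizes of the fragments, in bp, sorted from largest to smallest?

160, 42 bp

The HindIII site (AAGCTT) starts at position 47.
HindIII cuts after the first base of each site, so after position 47.
The SphI site (GCATGC) starts at position 85.
SphI cuts after base 5 of each site (before the last base), so after position 89.
Combined cut positions: 47, 89.
Circular molecule, 2 cuts → 2 fragments:
  48–89 → 42 bp
  90–202 then 1–47 → 113 + 47 = 160 bp
Sorted largest to smallest: 160, 42 bp.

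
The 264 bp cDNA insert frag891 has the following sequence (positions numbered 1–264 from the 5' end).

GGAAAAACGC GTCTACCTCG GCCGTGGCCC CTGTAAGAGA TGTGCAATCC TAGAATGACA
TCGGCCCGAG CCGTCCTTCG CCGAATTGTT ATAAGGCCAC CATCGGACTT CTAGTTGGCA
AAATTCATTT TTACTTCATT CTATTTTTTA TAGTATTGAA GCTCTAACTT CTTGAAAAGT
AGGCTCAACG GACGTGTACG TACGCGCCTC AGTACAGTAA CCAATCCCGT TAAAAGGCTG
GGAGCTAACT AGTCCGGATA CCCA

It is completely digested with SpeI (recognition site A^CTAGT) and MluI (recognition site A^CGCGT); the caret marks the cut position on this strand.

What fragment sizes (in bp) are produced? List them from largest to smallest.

241, 16, 7 bp

The SpeI site (ACTAGT) starts at position 248.
SpeI cuts after the first base of each site, so after position 248.
The MluI site (ACGCGT) starts at position 7.
MluI cuts after the first base of each site, so after position 7.
Combined cut positions: 7, 248.
Linear molecule, 2 cuts → 3 fragments:
  1–7 → 7 bp
  8–248 → 241 bp
  249–264 → 16 bp
Sorted largest to smallest: 241, 16, 7 bp.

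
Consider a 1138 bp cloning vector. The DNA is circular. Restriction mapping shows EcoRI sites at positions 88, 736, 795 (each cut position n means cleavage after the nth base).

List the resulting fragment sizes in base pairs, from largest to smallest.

648, 431, 59 bp

Circular molecule, 3 cuts → 3 fragments:
  736 − 88 = 648 bp
  795 − 736 = 59 bp
  wrap: 1138 − 795 + 88 = 431 bp
Sorted largest to smallest: 648, 431, 59 bp.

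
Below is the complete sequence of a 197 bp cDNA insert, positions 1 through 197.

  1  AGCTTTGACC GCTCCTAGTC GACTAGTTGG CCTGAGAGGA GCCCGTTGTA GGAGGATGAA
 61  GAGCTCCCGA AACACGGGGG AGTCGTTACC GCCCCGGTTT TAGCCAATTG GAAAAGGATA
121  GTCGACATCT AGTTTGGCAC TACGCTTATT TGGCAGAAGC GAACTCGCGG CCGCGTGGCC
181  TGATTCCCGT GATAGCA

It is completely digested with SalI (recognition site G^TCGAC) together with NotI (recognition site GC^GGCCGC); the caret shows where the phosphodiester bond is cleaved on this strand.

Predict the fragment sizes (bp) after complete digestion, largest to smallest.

103, 47, 29, 18 bp

SalI sites (GTCGAC) start at positions 18, 121.
SalI cuts after the first base of each site, so after positions 18, 121.
The NotI site (GCGGCCGC) starts at position 167.
NotI cuts after base 2 of each site, so after position 168.
Combined cut positions: 18, 121, 168.
Linear molecule, 3 cuts → 4 fragments:
  1–18 → 18 bp
  19–121 → 103 bp
  122–168 → 47 bp
  169–197 → 29 bp
Sorted largest to smallest: 103, 47, 29, 18 bp.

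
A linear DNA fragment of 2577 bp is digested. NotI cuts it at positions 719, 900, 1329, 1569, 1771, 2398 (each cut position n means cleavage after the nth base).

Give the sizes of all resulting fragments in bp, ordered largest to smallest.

Linear molecule, 6 cuts → 7 fragments:
  719 − 0 = 719 bp
  900 − 719 = 181 bp
  1329 − 900 = 429 bp
  1569 − 1329 = 240 bp
  1771 − 1569 = 202 bp
  2398 − 1771 = 627 bp
  2577 − 2398 = 179 bp
Sorted largest to smallest: 719, 627, 429, 240, 202, 181, 179 bp.

719, 627, 429, 240, 202, 181, 179 bp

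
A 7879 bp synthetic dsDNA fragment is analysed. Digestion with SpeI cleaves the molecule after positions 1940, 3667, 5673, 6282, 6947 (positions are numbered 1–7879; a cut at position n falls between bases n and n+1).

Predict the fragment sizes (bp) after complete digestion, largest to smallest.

2006, 1940, 1727, 932, 665, 609 bp

Linear molecule, 5 cuts → 6 fragments:
  1940 − 0 = 1940 bp
  3667 − 1940 = 1727 bp
  5673 − 3667 = 2006 bp
  6282 − 5673 = 609 bp
  6947 − 6282 = 665 bp
  7879 − 6947 = 932 bp
Sorted largest to smallest: 2006, 1940, 1727, 932, 665, 609 bp.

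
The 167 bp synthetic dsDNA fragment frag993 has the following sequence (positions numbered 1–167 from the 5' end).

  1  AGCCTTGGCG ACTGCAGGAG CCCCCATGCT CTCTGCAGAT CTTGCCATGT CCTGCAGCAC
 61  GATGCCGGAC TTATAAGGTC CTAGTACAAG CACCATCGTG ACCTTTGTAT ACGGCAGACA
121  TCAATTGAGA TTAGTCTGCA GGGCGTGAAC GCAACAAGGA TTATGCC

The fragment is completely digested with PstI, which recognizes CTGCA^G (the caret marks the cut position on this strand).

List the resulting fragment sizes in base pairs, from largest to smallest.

PstI sites (CTGCAG) start at positions 12, 33, 52, 136.
PstI cuts after base 5 of each site (before the last base), so after positions 16, 37, 56, 140.
Linear molecule, 4 cuts → 5 fragments:
  1–16 → 16 bp
  17–37 → 21 bp
  38–56 → 19 bp
  57–140 → 84 bp
  141–167 → 27 bp
Sorted largest to smallest: 84, 27, 21, 19, 16 bp.

84, 27, 21, 19, 16 bp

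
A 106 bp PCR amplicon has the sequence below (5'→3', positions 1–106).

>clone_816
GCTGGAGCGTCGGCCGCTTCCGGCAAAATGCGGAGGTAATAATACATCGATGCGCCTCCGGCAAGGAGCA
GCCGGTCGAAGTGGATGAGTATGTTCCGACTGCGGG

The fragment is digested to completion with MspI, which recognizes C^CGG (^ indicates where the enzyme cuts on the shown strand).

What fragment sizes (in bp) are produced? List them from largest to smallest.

38, 34, 20, 14 bp

MspI sites (CCGG) start at positions 20, 58, 72.
MspI cuts after the first base of each site, so after positions 20, 58, 72.
Linear molecule, 3 cuts → 4 fragments:
  1–20 → 20 bp
  21–58 → 38 bp
  59–72 → 14 bp
  73–106 → 34 bp
Sorted largest to smallest: 38, 34, 20, 14 bp.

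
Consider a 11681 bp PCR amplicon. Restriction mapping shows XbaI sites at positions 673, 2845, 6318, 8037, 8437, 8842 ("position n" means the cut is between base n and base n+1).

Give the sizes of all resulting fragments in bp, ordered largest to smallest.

Linear molecule, 6 cuts → 7 fragments:
  673 − 0 = 673 bp
  2845 − 673 = 2172 bp
  6318 − 2845 = 3473 bp
  8037 − 6318 = 1719 bp
  8437 − 8037 = 400 bp
  8842 − 8437 = 405 bp
  11681 − 8842 = 2839 bp
Sorted largest to smallest: 3473, 2839, 2172, 1719, 673, 405, 400 bp.

3473, 2839, 2172, 1719, 673, 405, 400 bp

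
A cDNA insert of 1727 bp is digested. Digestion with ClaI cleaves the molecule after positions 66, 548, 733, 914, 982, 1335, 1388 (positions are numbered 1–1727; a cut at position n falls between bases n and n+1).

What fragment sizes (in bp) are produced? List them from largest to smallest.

Linear molecule, 7 cuts → 8 fragments:
  66 − 0 = 66 bp
  548 − 66 = 482 bp
  733 − 548 = 185 bp
  914 − 733 = 181 bp
  982 − 914 = 68 bp
  1335 − 982 = 353 bp
  1388 − 1335 = 53 bp
  1727 − 1388 = 339 bp
Sorted largest to smallest: 482, 353, 339, 185, 181, 68, 66, 53 bp.

482, 353, 339, 185, 181, 68, 66, 53 bp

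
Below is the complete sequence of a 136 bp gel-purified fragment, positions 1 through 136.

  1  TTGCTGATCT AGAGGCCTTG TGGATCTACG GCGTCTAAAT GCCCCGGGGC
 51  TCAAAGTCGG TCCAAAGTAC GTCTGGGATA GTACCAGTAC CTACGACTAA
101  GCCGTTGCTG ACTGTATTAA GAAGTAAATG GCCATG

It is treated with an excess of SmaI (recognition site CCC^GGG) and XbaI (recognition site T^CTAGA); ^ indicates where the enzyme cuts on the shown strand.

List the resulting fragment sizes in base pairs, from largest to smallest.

91, 37, 8 bp

The SmaI site (CCCGGG) starts at position 43.
SmaI cuts after base 3 of each site, so after position 45.
The XbaI site (TCTAGA) starts at position 8.
XbaI cuts after the first base of each site, so after position 8.
Combined cut positions: 8, 45.
Linear molecule, 2 cuts → 3 fragments:
  1–8 → 8 bp
  9–45 → 37 bp
  46–136 → 91 bp
Sorted largest to smallest: 91, 37, 8 bp.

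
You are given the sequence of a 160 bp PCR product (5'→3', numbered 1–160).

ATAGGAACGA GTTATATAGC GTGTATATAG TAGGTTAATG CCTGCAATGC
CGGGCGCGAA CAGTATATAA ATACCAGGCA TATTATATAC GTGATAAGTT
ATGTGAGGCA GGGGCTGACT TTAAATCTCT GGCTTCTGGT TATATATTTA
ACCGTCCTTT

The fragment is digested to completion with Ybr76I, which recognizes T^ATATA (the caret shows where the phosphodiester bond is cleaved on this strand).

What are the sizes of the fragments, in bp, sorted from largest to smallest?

Ybr76I sites (TATATA) start at positions 13, 24, 64, 84, 141.
Ybr76I cuts after the first base of each site, so after positions 13, 24, 64, 84, 141.
Linear molecule, 5 cuts → 6 fragments:
  1–13 → 13 bp
  14–24 → 11 bp
  25–64 → 40 bp
  65–84 → 20 bp
  85–141 → 57 bp
  142–160 → 19 bp
Sorted largest to smallest: 57, 40, 20, 19, 13, 11 bp.

57, 40, 20, 19, 13, 11 bp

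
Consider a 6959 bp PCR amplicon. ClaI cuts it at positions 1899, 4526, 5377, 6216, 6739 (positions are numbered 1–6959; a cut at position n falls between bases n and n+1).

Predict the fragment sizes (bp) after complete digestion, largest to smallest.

2627, 1899, 851, 839, 523, 220 bp

Linear molecule, 5 cuts → 6 fragments:
  1899 − 0 = 1899 bp
  4526 − 1899 = 2627 bp
  5377 − 4526 = 851 bp
  6216 − 5377 = 839 bp
  6739 − 6216 = 523 bp
  6959 − 6739 = 220 bp
Sorted largest to smallest: 2627, 1899, 851, 839, 523, 220 bp.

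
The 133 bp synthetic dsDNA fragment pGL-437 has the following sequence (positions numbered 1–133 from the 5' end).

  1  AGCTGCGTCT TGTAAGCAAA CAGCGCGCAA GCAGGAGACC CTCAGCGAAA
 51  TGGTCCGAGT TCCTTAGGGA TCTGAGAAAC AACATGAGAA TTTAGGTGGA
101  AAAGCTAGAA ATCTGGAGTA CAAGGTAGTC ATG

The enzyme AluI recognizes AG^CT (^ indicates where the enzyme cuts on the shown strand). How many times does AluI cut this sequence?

2

AGCT occurs starting at positions 1, 103.
AluI cuts at 2 sites.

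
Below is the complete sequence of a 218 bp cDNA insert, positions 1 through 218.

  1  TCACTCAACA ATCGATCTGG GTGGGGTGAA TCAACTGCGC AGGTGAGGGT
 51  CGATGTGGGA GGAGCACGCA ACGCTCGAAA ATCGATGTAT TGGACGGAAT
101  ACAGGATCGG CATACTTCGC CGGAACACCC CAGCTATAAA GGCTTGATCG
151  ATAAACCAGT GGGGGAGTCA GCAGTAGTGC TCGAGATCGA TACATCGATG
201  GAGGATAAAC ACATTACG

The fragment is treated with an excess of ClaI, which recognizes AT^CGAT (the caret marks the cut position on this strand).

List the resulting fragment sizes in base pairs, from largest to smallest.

ClaI sites (ATCGAT) start at positions 11, 81, 147, 186, 194.
ClaI cuts after base 2 of each site, so after positions 12, 82, 148, 187, 195.
Linear molecule, 5 cuts → 6 fragments:
  1–12 → 12 bp
  13–82 → 70 bp
  83–148 → 66 bp
  149–187 → 39 bp
  188–195 → 8 bp
  196–218 → 23 bp
Sorted largest to smallest: 70, 66, 39, 23, 12, 8 bp.

70, 66, 39, 23, 12, 8 bp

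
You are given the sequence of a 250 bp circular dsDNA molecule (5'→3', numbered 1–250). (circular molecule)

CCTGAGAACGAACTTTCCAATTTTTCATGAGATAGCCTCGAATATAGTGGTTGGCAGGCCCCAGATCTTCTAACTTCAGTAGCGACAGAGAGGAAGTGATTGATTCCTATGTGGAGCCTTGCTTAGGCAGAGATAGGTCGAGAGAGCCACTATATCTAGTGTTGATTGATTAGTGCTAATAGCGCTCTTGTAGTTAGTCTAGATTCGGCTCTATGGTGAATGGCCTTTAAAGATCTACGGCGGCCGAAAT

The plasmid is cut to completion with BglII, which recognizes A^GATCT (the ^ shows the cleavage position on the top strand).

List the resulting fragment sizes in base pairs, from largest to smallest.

168, 82 bp

BglII sites (AGATCT) start at positions 63, 231.
BglII cuts after the first base of each site, so after positions 63, 231.
Circular molecule, 2 cuts → 2 fragments:
  64–231 → 168 bp
  232–250 then 1–63 → 19 + 63 = 82 bp
Sorted largest to smallest: 168, 82 bp.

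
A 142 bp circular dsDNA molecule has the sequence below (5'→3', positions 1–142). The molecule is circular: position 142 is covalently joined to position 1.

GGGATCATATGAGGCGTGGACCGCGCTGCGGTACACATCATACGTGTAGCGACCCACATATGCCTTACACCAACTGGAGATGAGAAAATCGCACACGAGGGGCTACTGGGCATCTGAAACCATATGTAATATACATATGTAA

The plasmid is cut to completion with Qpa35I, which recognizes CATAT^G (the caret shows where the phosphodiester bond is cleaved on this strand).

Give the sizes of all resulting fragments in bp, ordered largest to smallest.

64, 51, 14, 13 bp

Qpa35I sites (CATATG) start at positions 6, 57, 121, 134.
Qpa35I cuts after base 5 of each site (before the last base), so after positions 10, 61, 125, 138.
Circular molecule, 4 cuts → 4 fragments:
  11–61 → 51 bp
  62–125 → 64 bp
  126–138 → 13 bp
  139–142 then 1–10 → 4 + 10 = 14 bp
Sorted largest to smallest: 64, 51, 14, 13 bp.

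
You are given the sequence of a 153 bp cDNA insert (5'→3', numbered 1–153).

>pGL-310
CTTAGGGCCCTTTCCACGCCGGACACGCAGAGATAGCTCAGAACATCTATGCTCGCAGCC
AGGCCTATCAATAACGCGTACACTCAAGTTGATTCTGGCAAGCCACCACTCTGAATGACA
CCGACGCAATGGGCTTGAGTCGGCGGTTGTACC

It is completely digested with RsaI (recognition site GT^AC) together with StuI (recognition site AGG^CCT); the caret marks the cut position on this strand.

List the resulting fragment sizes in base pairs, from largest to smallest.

RsaI sites (GTAC) start at positions 78, 149.
RsaI cuts after base 2 of each site, so after positions 79, 150.
The StuI site (AGGCCT) starts at position 61.
StuI cuts after base 3 of each site, so after position 63.
Combined cut positions: 63, 79, 150.
Linear molecule, 3 cuts → 4 fragments:
  1–63 → 63 bp
  64–79 → 16 bp
  80–150 → 71 bp
  151–153 → 3 bp
Sorted largest to smallest: 71, 63, 16, 3 bp.

71, 63, 16, 3 bp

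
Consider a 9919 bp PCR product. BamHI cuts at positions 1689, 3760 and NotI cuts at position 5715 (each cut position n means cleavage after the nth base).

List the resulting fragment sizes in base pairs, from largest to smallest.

4204, 2071, 1955, 1689 bp

Combined cut positions (sorted): 1689, 3760, 5715.
Linear molecule, 3 cuts → 4 fragments:
  1689 − 0 = 1689 bp
  3760 − 1689 = 2071 bp
  5715 − 3760 = 1955 bp
  9919 − 5715 = 4204 bp
Sorted largest to smallest: 4204, 2071, 1955, 1689 bp.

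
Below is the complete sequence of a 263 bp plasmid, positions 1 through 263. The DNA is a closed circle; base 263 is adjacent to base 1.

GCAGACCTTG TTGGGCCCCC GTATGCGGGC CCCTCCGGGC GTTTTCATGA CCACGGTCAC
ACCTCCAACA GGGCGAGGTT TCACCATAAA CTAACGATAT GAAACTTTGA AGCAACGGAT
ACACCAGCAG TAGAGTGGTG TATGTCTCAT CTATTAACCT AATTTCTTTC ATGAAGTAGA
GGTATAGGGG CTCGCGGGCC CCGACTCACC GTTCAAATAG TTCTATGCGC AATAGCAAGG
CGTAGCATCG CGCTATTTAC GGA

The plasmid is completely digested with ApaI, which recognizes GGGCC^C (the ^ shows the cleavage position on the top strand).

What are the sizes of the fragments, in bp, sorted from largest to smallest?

ApaI sites (GGGCCC) start at positions 13, 27, 196.
ApaI cuts after base 5 of each site (before the last base), so after positions 17, 31, 200.
Circular molecule, 3 cuts → 3 fragments:
  18–31 → 14 bp
  32–200 → 169 bp
  201–263 then 1–17 → 63 + 17 = 80 bp
Sorted largest to smallest: 169, 80, 14 bp.

169, 80, 14 bp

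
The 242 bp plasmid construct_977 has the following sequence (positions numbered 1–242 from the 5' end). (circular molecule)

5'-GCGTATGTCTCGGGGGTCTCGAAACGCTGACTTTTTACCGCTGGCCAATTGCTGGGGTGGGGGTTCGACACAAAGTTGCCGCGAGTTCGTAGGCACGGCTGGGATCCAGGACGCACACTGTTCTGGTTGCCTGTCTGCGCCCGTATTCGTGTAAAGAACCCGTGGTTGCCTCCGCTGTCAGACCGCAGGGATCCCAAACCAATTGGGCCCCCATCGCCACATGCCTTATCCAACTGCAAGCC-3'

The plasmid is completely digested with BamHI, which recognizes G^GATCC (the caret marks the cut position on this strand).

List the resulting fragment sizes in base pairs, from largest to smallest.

155, 87 bp

BamHI sites (GGATCC) start at positions 102, 189.
BamHI cuts after the first base of each site, so after positions 102, 189.
Circular molecule, 2 cuts → 2 fragments:
  103–189 → 87 bp
  190–242 then 1–102 → 53 + 102 = 155 bp
Sorted largest to smallest: 155, 87 bp.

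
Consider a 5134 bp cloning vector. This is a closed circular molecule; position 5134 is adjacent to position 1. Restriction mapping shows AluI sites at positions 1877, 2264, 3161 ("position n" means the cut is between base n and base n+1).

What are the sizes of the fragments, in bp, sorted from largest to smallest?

3850, 897, 387 bp

Circular molecule, 3 cuts → 3 fragments:
  2264 − 1877 = 387 bp
  3161 − 2264 = 897 bp
  wrap: 5134 − 3161 + 1877 = 3850 bp
Sorted largest to smallest: 3850, 897, 387 bp.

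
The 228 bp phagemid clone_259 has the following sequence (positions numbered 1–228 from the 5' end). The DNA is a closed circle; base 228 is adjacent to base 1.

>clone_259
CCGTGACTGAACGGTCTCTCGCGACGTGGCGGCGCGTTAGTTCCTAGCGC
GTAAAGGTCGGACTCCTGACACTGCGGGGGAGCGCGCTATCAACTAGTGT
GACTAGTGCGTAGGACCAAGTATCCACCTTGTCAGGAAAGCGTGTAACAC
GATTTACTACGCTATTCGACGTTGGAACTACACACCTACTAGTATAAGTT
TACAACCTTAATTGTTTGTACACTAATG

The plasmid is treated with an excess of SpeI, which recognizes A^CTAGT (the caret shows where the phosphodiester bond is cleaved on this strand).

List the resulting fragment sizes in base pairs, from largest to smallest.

SpeI sites (ACTAGT) start at positions 93, 102, 188.
SpeI cuts after the first base of each site, so after positions 93, 102, 188.
Circular molecule, 3 cuts → 3 fragments:
  94–102 → 9 bp
  103–188 → 86 bp
  189–228 then 1–93 → 40 + 93 = 133 bp
Sorted largest to smallest: 133, 86, 9 bp.

133, 86, 9 bp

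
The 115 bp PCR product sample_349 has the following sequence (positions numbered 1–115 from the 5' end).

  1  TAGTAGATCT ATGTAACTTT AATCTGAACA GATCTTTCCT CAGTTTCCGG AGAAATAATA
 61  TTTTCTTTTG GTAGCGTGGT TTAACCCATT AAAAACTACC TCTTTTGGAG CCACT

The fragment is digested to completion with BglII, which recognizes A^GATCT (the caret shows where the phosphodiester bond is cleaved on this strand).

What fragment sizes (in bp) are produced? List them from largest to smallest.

BglII sites (AGATCT) start at positions 5, 30.
BglII cuts after the first base of each site, so after positions 5, 30.
Linear molecule, 2 cuts → 3 fragments:
  1–5 → 5 bp
  6–30 → 25 bp
  31–115 → 85 bp
Sorted largest to smallest: 85, 25, 5 bp.

85, 25, 5 bp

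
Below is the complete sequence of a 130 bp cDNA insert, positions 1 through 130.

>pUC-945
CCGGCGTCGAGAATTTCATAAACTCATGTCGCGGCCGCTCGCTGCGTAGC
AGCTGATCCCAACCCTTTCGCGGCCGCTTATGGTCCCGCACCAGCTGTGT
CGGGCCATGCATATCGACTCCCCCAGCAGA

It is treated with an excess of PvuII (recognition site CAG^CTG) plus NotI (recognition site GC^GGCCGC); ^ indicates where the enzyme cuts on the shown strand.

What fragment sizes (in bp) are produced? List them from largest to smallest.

36, 32, 23, 20, 19 bp

PvuII sites (CAGCTG) start at positions 50, 92.
PvuII cuts after base 3 of each site, so after positions 52, 94.
NotI sites (GCGGCCGC) start at positions 31, 70.
NotI cuts after base 2 of each site, so after positions 32, 71.
Combined cut positions: 32, 52, 71, 94.
Linear molecule, 4 cuts → 5 fragments:
  1–32 → 32 bp
  33–52 → 20 bp
  53–71 → 19 bp
  72–94 → 23 bp
  95–130 → 36 bp
Sorted largest to smallest: 36, 32, 23, 20, 19 bp.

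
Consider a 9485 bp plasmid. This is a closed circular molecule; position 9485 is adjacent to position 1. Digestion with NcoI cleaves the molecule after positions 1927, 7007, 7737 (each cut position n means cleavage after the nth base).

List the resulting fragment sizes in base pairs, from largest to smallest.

Circular molecule, 3 cuts → 3 fragments:
  7007 − 1927 = 5080 bp
  7737 − 7007 = 730 bp
  wrap: 9485 − 7737 + 1927 = 3675 bp
Sorted largest to smallest: 5080, 3675, 730 bp.

5080, 3675, 730 bp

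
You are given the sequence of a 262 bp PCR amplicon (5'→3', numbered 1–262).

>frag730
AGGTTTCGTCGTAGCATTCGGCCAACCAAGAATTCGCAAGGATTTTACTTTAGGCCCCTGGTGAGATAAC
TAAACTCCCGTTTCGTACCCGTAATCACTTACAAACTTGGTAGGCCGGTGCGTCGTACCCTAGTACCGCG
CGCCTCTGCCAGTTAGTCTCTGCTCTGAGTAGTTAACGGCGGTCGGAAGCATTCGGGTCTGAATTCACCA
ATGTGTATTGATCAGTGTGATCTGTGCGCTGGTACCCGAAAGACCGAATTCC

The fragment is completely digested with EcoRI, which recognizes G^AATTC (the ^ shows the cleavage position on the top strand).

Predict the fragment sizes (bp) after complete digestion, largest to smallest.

EcoRI sites (GAATTC) start at positions 30, 201, 256.
EcoRI cuts after the first base of each site, so after positions 30, 201, 256.
Linear molecule, 3 cuts → 4 fragments:
  1–30 → 30 bp
  31–201 → 171 bp
  202–256 → 55 bp
  257–262 → 6 bp
Sorted largest to smallest: 171, 55, 30, 6 bp.

171, 55, 30, 6 bp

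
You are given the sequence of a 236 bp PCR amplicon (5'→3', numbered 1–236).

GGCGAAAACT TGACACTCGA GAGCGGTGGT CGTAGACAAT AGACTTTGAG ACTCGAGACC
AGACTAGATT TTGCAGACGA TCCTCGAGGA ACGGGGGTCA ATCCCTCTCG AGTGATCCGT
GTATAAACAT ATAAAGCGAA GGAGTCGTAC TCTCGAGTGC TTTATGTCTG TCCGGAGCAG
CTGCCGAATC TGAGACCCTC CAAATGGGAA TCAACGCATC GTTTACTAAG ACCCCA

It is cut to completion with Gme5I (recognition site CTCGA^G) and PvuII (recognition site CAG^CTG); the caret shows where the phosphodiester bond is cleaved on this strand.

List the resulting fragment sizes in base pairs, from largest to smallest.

56, 45, 36, 31, 24, 24, 20 bp

Gme5I sites (CTCGAG) start at positions 16, 52, 83, 107, 152.
Gme5I cuts after base 5 of each site (before the last base), so after positions 20, 56, 87, 111, 156.
The PvuII site (CAGCTG) starts at position 178.
PvuII cuts after base 3 of each site, so after position 180.
Combined cut positions: 20, 56, 87, 111, 156, 180.
Linear molecule, 6 cuts → 7 fragments:
  1–20 → 20 bp
  21–56 → 36 bp
  57–87 → 31 bp
  88–111 → 24 bp
  112–156 → 45 bp
  157–180 → 24 bp
  181–236 → 56 bp
Sorted largest to smallest: 56, 45, 36, 31, 24, 24, 20 bp.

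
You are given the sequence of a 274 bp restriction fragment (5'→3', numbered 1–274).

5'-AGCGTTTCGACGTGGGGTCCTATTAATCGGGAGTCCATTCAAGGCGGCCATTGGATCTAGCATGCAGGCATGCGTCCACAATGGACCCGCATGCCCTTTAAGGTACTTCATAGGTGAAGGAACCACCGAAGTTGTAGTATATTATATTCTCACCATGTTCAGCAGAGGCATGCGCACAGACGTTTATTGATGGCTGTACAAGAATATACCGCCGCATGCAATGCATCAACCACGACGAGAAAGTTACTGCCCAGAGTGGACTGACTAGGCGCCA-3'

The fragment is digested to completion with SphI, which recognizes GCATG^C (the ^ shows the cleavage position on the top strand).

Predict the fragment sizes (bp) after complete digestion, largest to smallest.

SphI sites (GCATGC) start at positions 60, 68, 89, 168, 214.
SphI cuts after base 5 of each site (before the last base), so after positions 64, 72, 93, 172, 218.
Linear molecule, 5 cuts → 6 fragments:
  1–64 → 64 bp
  65–72 → 8 bp
  73–93 → 21 bp
  94–172 → 79 bp
  173–218 → 46 bp
  219–274 → 56 bp
Sorted largest to smallest: 79, 64, 56, 46, 21, 8 bp.

79, 64, 56, 46, 21, 8 bp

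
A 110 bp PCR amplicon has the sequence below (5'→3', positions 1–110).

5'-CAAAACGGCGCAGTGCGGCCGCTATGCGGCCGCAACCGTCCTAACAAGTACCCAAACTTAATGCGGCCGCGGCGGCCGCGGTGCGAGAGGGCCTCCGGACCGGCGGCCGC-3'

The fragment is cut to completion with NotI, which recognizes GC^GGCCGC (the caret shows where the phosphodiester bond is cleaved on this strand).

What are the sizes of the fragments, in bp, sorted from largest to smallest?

37, 31, 16, 11, 9, 6 bp

NotI sites (GCGGCCGC) start at positions 15, 26, 63, 72, 103.
NotI cuts after base 2 of each site, so after positions 16, 27, 64, 73, 104.
Linear molecule, 5 cuts → 6 fragments:
  1–16 → 16 bp
  17–27 → 11 bp
  28–64 → 37 bp
  65–73 → 9 bp
  74–104 → 31 bp
  105–110 → 6 bp
Sorted largest to smallest: 37, 31, 16, 11, 9, 6 bp.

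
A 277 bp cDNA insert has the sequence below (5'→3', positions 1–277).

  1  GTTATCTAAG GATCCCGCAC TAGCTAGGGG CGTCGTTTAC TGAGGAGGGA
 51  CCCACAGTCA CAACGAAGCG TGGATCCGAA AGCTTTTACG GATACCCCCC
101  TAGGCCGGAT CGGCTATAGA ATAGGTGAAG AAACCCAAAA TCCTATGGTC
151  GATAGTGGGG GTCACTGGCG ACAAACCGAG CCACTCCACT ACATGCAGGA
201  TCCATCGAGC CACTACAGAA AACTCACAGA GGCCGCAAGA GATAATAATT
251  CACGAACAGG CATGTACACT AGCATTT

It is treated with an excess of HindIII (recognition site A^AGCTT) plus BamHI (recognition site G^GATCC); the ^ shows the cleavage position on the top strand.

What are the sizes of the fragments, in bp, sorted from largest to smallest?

118, 79, 62, 10, 8 bp

The HindIII site (AAGCTT) starts at position 80.
HindIII cuts after the first base of each site, so after position 80.
BamHI sites (GGATCC) start at positions 10, 72, 198.
BamHI cuts after the first base of each site, so after positions 10, 72, 198.
Combined cut positions: 10, 72, 80, 198.
Linear molecule, 4 cuts → 5 fragments:
  1–10 → 10 bp
  11–72 → 62 bp
  73–80 → 8 bp
  81–198 → 118 bp
  199–277 → 79 bp
Sorted largest to smallest: 118, 79, 62, 10, 8 bp.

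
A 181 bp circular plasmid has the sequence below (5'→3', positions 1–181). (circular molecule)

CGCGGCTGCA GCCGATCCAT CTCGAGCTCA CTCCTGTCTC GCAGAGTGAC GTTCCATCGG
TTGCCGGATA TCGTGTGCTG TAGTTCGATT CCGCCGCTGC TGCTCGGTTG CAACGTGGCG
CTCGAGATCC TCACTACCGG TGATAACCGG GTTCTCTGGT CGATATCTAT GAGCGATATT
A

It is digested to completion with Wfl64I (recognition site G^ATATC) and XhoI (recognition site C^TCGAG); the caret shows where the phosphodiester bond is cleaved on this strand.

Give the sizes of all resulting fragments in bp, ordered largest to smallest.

Wfl64I sites (GATATC) start at positions 67, 162.
Wfl64I cuts after the first base of each site, so after positions 67, 162.
XhoI sites (CTCGAG) start at positions 21, 121.
XhoI cuts after the first base of each site, so after positions 21, 121.
Combined cut positions: 21, 67, 121, 162.
Circular molecule, 4 cuts → 4 fragments:
  22–67 → 46 bp
  68–121 → 54 bp
  122–162 → 41 bp
  163–181 then 1–21 → 19 + 21 = 40 bp
Sorted largest to smallest: 54, 46, 41, 40 bp.

54, 46, 41, 40 bp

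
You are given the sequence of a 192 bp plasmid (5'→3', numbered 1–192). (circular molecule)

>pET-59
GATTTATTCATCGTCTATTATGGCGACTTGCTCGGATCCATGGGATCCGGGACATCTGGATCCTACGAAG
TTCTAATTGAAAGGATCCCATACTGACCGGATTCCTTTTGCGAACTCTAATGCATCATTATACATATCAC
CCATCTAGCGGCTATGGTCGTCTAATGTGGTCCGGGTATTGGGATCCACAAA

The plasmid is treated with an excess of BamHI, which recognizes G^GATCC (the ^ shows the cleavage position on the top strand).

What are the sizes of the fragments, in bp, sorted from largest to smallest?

BamHI sites (GGATCC) start at positions 34, 43, 58, 83, 182.
BamHI cuts after the first base of each site, so after positions 34, 43, 58, 83, 182.
Circular molecule, 5 cuts → 5 fragments:
  35–43 → 9 bp
  44–58 → 15 bp
  59–83 → 25 bp
  84–182 → 99 bp
  183–192 then 1–34 → 10 + 34 = 44 bp
Sorted largest to smallest: 99, 44, 25, 15, 9 bp.

99, 44, 25, 15, 9 bp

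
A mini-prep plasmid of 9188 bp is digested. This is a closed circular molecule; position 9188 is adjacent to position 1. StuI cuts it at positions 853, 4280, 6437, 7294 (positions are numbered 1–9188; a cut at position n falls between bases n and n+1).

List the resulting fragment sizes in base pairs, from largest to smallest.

3427, 2747, 2157, 857 bp

Circular molecule, 4 cuts → 4 fragments:
  4280 − 853 = 3427 bp
  6437 − 4280 = 2157 bp
  7294 − 6437 = 857 bp
  wrap: 9188 − 7294 + 853 = 2747 bp
Sorted largest to smallest: 3427, 2747, 2157, 857 bp.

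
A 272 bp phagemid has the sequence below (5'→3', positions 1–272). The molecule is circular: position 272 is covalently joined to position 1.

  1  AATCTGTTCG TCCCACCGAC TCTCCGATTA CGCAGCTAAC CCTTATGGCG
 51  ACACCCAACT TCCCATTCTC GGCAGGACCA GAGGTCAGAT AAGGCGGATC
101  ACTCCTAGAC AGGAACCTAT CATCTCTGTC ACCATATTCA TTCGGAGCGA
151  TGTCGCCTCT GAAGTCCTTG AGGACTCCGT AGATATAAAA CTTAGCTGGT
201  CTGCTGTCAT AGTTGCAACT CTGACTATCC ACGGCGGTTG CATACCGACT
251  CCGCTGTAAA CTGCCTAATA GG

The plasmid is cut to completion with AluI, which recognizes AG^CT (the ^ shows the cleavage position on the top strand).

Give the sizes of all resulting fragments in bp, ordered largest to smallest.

160, 112 bp

AluI sites (AGCT) start at positions 34, 194.
AluI cuts after base 2 of each site, so after positions 35, 195.
Circular molecule, 2 cuts → 2 fragments:
  36–195 → 160 bp
  196–272 then 1–35 → 77 + 35 = 112 bp
Sorted largest to smallest: 160, 112 bp.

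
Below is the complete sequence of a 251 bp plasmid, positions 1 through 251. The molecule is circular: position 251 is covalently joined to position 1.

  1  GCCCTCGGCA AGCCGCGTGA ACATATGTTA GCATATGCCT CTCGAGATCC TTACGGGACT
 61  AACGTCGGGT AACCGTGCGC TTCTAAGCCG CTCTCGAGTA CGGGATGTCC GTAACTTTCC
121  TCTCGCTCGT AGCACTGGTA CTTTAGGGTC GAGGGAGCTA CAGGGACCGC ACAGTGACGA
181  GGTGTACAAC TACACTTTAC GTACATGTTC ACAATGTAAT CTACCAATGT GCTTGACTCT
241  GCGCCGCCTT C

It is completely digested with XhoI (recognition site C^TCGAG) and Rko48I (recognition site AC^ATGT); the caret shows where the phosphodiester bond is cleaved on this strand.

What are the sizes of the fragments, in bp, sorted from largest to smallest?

111, 88, 52 bp

XhoI sites (CTCGAG) start at positions 41, 93.
XhoI cuts after the first base of each site, so after positions 41, 93.
The Rko48I site (ACATGT) starts at position 203.
Rko48I cuts after base 2 of each site, so after position 204.
Combined cut positions: 41, 93, 204.
Circular molecule, 3 cuts → 3 fragments:
  42–93 → 52 bp
  94–204 → 111 bp
  205–251 then 1–41 → 47 + 41 = 88 bp
Sorted largest to smallest: 111, 88, 52 bp.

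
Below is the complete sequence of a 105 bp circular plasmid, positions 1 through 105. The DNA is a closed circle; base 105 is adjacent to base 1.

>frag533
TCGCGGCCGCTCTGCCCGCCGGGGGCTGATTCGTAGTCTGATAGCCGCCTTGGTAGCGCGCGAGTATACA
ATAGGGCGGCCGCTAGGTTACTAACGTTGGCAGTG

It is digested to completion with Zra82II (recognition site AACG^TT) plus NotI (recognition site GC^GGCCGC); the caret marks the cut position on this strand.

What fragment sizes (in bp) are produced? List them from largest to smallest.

The Zra82II site (AACGTT) starts at position 93.
Zra82II cuts after base 4 of each site, so after position 96.
NotI sites (GCGGCCGC) start at positions 3, 76.
NotI cuts after base 2 of each site, so after positions 4, 77.
Combined cut positions: 4, 77, 96.
Circular molecule, 3 cuts → 3 fragments:
  5–77 → 73 bp
  78–96 → 19 bp
  97–105 then 1–4 → 9 + 4 = 13 bp
Sorted largest to smallest: 73, 19, 13 bp.

73, 19, 13 bp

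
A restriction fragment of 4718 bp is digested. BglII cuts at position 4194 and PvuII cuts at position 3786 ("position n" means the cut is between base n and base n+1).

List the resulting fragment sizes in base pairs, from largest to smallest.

Combined cut positions (sorted): 3786, 4194.
Linear molecule, 2 cuts → 3 fragments:
  3786 − 0 = 3786 bp
  4194 − 3786 = 408 bp
  4718 − 4194 = 524 bp
Sorted largest to smallest: 3786, 524, 408 bp.

3786, 524, 408 bp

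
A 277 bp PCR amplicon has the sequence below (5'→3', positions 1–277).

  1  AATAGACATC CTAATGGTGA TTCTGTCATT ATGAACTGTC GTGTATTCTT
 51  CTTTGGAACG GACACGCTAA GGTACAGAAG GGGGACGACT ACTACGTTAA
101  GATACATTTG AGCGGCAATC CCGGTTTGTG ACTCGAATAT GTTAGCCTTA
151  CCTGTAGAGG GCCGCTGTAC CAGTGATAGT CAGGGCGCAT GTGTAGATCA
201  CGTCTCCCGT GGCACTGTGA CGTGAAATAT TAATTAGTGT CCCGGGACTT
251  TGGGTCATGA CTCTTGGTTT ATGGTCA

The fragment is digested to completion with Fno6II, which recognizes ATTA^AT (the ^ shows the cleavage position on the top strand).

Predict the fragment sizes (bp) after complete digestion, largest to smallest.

232, 45 bp

The Fno6II site (ATTAAT) starts at position 229.
Fno6II cuts after base 4 of each site, so after position 232.
Linear molecule, 1 cut → 2 fragments:
  1–232 → 232 bp
  233–277 → 45 bp
Sorted largest to smallest: 232, 45 bp.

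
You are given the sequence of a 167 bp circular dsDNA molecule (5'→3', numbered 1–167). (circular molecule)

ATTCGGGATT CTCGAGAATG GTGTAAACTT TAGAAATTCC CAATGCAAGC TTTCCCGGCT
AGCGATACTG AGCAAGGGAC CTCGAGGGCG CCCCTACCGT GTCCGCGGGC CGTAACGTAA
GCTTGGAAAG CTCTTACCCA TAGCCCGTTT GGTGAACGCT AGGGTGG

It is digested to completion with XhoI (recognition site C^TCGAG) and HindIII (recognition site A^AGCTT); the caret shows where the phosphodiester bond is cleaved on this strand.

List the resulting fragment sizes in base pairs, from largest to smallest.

59, 38, 36, 34 bp

XhoI sites (CTCGAG) start at positions 11, 81.
XhoI cuts after the first base of each site, so after positions 11, 81.
HindIII sites (AAGCTT) start at positions 47, 119.
HindIII cuts after the first base of each site, so after positions 47, 119.
Combined cut positions: 11, 47, 81, 119.
Circular molecule, 4 cuts → 4 fragments:
  12–47 → 36 bp
  48–81 → 34 bp
  82–119 → 38 bp
  120–167 then 1–11 → 48 + 11 = 59 bp
Sorted largest to smallest: 59, 38, 36, 34 bp.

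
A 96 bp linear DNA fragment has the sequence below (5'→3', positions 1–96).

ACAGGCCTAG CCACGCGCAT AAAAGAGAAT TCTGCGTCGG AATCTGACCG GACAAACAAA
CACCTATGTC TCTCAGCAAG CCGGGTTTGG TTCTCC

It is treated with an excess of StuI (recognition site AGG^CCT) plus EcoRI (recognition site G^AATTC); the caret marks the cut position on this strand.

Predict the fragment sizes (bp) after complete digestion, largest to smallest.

The StuI site (AGGCCT) starts at position 3.
StuI cuts after base 3 of each site, so after position 5.
The EcoRI site (GAATTC) starts at position 27.
EcoRI cuts after the first base of each site, so after position 27.
Combined cut positions: 5, 27.
Linear molecule, 2 cuts → 3 fragments:
  1–5 → 5 bp
  6–27 → 22 bp
  28–96 → 69 bp
Sorted largest to smallest: 69, 22, 5 bp.

69, 22, 5 bp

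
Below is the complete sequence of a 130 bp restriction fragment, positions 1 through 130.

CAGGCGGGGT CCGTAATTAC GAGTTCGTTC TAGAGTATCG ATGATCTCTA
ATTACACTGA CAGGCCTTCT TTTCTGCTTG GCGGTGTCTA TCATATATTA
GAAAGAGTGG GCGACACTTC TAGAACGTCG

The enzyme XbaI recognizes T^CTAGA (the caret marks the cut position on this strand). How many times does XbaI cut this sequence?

2

TCTAGA occurs starting at positions 29, 119.
XbaI cuts at 2 sites.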